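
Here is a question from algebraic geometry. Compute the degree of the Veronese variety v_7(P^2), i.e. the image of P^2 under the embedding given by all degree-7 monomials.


The Veronese variety v_7(P^2) has degree d^r.
d^r = 7^2 = 49

49


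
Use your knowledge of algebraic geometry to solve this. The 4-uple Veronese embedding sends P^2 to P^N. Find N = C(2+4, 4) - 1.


The Veronese embedding v_d: P^n -> P^N maps each point to all
degree-d monomials in n+1 homogeneous coordinates.
N = C(n+d, d) - 1
N = C(2+4, 4) - 1
N = C(6, 4) - 1
C(6, 4) = 15
N = 15 - 1 = 14

14


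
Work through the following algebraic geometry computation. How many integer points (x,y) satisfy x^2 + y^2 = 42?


Systematically check integer values of x where x^2 <= 42.
For each valid x, check if 42 - x^2 is a perfect square.
Total integer solutions found: 0

0


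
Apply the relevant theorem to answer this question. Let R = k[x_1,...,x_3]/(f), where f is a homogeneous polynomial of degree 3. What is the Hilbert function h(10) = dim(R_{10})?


For R = k[x_1,...,x_n]/(f) with f homogeneous of degree e:
The Hilbert series is (1 - t^e)/(1 - t)^n.
So h(d) = C(d+n-1, n-1) - C(d-e+n-1, n-1) for d >= e.
With n=3, e=3, d=10:
C(10+3-1, 3-1) = C(12, 2) = 66
C(10-3+3-1, 3-1) = C(9, 2) = 36
h(10) = 66 - 36 = 30

30


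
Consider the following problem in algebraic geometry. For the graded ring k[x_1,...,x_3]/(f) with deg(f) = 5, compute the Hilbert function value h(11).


For R = k[x_1,...,x_n]/(f) with f homogeneous of degree e:
The Hilbert series is (1 - t^e)/(1 - t)^n.
So h(d) = C(d+n-1, n-1) - C(d-e+n-1, n-1) for d >= e.
With n=3, e=5, d=11:
C(11+3-1, 3-1) = C(13, 2) = 78
C(11-5+3-1, 3-1) = C(8, 2) = 28
h(11) = 78 - 28 = 50

50


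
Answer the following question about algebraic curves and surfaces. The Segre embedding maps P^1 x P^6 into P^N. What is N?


The Segre embedding maps P^m x P^n into P^N via
all products of coordinates from each factor.
N = (m+1)(n+1) - 1
N = (1+1)(6+1) - 1
N = 2*7 - 1
N = 14 - 1 = 13

13


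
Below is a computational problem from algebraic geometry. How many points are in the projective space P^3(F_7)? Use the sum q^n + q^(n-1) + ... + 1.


P^3(F_7) has (q^(n+1) - 1)/(q - 1) points.
= 7^3 + 7^2 + 7^1 + 7^0
= 343 + 49 + 7 + 1
= 400

400


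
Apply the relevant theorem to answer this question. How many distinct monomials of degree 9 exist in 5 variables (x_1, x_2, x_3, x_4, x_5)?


The number of degree-9 monomials in 5 variables is C(d+n-1, n-1).
= C(9+5-1, 5-1) = C(13, 4)
= 715

715


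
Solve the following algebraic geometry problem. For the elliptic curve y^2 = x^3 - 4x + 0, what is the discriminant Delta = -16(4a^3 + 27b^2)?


Compute each component:
4a^3 = 4*(-4)^3 = 4*(-64) = -256
27b^2 = 27*0^2 = 27*0 = 0
4a^3 + 27b^2 = -256 + 0 = -256
Delta = -16*(-256) = 4096

4096


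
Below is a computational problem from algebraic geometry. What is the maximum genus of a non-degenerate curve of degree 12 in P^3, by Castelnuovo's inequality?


Castelnuovo's bound: write d - 1 = m(r-1) + epsilon with 0 <= epsilon < r-1.
d - 1 = 12 - 1 = 11
r - 1 = 3 - 1 = 2
11 = 5*2 + 1, so m = 5, epsilon = 1
pi(d, r) = m(m-1)(r-1)/2 + m*epsilon
= 5*4*2/2 + 5*1
= 40/2 + 5
= 20 + 5 = 25

25


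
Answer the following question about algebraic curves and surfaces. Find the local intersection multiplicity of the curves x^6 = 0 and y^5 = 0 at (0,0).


The intersection multiplicity of V(x^a) and V(y^b) at the origin is:
I(O; V(x^6), V(y^5)) = dim_k(k[x,y]/(x^6, y^5))
A basis for k[x,y]/(x^6, y^5) is the set of monomials x^i * y^j
where 0 <= i < 6 and 0 <= j < 5.
The number of such monomials is 6 * 5 = 30

30


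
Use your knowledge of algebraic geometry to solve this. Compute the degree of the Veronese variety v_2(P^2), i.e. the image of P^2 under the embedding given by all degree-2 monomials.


The Veronese variety v_2(P^2) has degree d^r.
d^r = 2^2 = 4

4


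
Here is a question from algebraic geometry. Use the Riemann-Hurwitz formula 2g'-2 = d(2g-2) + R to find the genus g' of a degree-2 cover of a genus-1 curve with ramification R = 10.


Riemann-Hurwitz formula: 2g' - 2 = d(2g - 2) + R
Given: d = 2, g = 1, R = 10
2g' - 2 = 2*(2*1 - 2) + 10
2g' - 2 = 2*0 + 10
2g' - 2 = 0 + 10 = 10
2g' = 12
g' = 6

6


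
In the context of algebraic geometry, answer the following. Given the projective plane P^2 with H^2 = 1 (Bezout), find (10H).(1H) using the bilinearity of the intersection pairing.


Using bilinearity of the intersection pairing on the projective plane P^2:
(aH).(bH) = ab * (H.H)
We have H^2 = 1 (Bezout).
D.E = (10H).(1H) = 10*1*1
= 10*1
= 10

10


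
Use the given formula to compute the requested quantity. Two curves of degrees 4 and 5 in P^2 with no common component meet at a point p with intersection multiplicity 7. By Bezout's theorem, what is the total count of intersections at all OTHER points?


By Bezout's theorem, the total intersection number is d1 * d2.
Total = 4 * 5 = 20
Intersection multiplicity at p = 7
Remaining intersections = 20 - 7 = 13

13


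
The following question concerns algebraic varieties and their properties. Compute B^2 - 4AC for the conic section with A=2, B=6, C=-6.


The discriminant of a conic Ax^2 + Bxy + Cy^2 + ... = 0 is B^2 - 4AC.
B^2 = 6^2 = 36
4AC = 4*2*(-6) = -48
Discriminant = 36 + 48 = 84

84


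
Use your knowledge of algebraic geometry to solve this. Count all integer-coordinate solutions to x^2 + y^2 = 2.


Systematically check integer values of x where x^2 <= 2.
For each valid x, check if 2 - x^2 is a perfect square.
x=1: 2 - 1 = 1, sqrt = 1 (valid)
Total integer solutions found: 4

4


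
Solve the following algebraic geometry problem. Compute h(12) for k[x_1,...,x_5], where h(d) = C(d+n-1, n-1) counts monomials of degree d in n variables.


The Hilbert function for the polynomial ring in 5 variables is:
h(d) = C(d+n-1, n-1)
h(12) = C(12+5-1, 5-1) = C(16, 4)
= 16! / (4! * 12!)
= 1820

1820


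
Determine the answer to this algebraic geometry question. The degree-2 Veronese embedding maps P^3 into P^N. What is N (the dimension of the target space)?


The Veronese embedding v_d: P^n -> P^N maps each point to all
degree-d monomials in n+1 homogeneous coordinates.
N = C(n+d, d) - 1
N = C(3+2, 2) - 1
N = C(5, 2) - 1
C(5, 2) = 10
N = 10 - 1 = 9

9


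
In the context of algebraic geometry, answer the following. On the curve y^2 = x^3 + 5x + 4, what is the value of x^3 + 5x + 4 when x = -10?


Compute x^3 + 5x + 4 at x = -10:
x^3 = (-10)^3 = -1000
5*x = 5*(-10) = -50
Sum: -1000 - 50 + 4 = -1046

-1046


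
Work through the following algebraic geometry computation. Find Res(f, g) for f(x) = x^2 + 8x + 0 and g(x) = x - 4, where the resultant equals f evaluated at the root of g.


For Res(f, x - c), we evaluate f at x = c.
f(4) = 4^2 + 8*4 + 0
= 16 + 32 + 0
= 48 + 0 = 48
Res(f, g) = 48

48


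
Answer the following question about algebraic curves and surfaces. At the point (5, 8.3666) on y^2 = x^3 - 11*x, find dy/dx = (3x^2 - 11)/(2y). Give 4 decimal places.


Using implicit differentiation of y^2 = x^3 - 11*x:
2y * dy/dx = 3x^2 - 11
dy/dx = (3x^2 - 11)/(2y)
Numerator: 3*5^2 - 11 = 64
Denominator: 2*8.3666 = 16.7332
dy/dx = 64/16.7332 = 3.8247

3.8247


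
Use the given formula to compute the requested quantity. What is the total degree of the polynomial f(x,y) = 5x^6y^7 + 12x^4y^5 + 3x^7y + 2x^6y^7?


Examine each term for its total degree (sum of exponents).
  Term '5x^6y^7' has total degree 6+7 = 13.
  Term '12x^4y^5' has total degree 4+5 = 9.
  Term '3x^7y' has total degree 7+1 = 8.
  Term '2x^6y^7' has total degree 6+7 = 13.
The maximum total degree among all terms is 13.

13


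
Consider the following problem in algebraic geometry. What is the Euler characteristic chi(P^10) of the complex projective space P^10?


The complex projective space P^10 has one cell in each even real dimension 0, 2, ..., 20.
The cohomology groups are H^{2k}(P^10) = Z for k = 0,...,10, and 0 otherwise.
Euler characteristic = sum of Betti numbers = 1 per even-dimensional cohomology group.
chi(P^10) = 10 + 1 = 11

11


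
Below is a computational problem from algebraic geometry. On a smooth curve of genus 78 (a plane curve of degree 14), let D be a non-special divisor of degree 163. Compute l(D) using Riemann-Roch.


First, compute the genus of a smooth plane curve of degree 14:
g = (d-1)(d-2)/2 = (14-1)(14-2)/2 = 78
For a non-special divisor D (i.e., h^1(D) = 0), Riemann-Roch gives:
l(D) = deg(D) - g + 1
Since deg(D) = 163 >= 2g - 1 = 155, D is non-special.
l(D) = 163 - 78 + 1 = 86

86


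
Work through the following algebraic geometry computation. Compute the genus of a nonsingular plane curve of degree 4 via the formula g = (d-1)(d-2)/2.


Using the genus formula for smooth plane curves:
g = (d-1)(d-2)/2
g = (4-1)(4-2)/2
g = 3*2/2
g = 6/2 = 3

3


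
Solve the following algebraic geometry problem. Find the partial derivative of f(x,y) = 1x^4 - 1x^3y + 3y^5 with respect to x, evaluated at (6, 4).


df/dx = 4*1*x^3 + 3*(-1)*x^2*y
At (6,4): 4*1*6^3 + 3*(-1)*6^2*4
= 864 - 432
= 432

432


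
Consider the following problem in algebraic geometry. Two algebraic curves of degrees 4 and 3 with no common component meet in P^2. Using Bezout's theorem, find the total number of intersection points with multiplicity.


Bezout's theorem states the intersection count equals the product of degrees.
Intersection count = 4 * 3 = 12

12


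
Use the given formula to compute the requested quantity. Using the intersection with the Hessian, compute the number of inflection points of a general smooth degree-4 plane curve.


For a general smooth plane curve C of degree d, the inflection points are
the intersection of C with its Hessian curve, which has degree 3(d-2).
By Bezout, the total intersection number is d * 3(d-2) = 4 * 6 = 24.
For a general curve every flex is ordinary, so each contributes
multiplicity 1 to C·Hess(C), and the number of distinct inflection
points is 3d(d-2).
Inflection points = 3*4*(4-2) = 3*4*2 = 24

24


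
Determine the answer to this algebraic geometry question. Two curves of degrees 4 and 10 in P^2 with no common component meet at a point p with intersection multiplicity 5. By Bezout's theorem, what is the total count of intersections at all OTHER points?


By Bezout's theorem, the total intersection number is d1 * d2.
Total = 4 * 10 = 40
Intersection multiplicity at p = 5
Remaining intersections = 40 - 5 = 35

35


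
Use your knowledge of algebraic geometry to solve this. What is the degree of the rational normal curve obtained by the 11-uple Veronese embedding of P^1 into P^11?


The rational normal curve in P^11 is the image of P^1 under the 11-uple Veronese.
A general hyperplane in P^11 pulls back to a degree-11 form on P^1, which has 11 zeros,
so the curve meets a general hyperplane in 11 points. Degree = 11.

11


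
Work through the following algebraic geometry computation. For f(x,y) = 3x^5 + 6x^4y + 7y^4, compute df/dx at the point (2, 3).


df/dx = 5*3*x^4 + 4*6*x^3*y
At (2,3): 5*3*2^4 + 4*6*2^3*3
= 240 + 576
= 816

816


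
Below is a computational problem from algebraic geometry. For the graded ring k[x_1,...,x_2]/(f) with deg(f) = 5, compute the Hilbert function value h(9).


For R = k[x_1,...,x_n]/(f) with f homogeneous of degree e:
The Hilbert series is (1 - t^e)/(1 - t)^n.
So h(d) = C(d+n-1, n-1) - C(d-e+n-1, n-1) for d >= e.
With n=2, e=5, d=9:
C(9+2-1, 2-1) = C(10, 1) = 10
C(9-5+2-1, 2-1) = C(5, 1) = 5
h(9) = 10 - 5 = 5

5


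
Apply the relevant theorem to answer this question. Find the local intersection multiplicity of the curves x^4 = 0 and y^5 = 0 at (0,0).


The intersection multiplicity of V(x^a) and V(y^b) at the origin is:
I(O; V(x^4), V(y^5)) = dim_k(k[x,y]/(x^4, y^5))
A basis for k[x,y]/(x^4, y^5) is the set of monomials x^i * y^j
where 0 <= i < 4 and 0 <= j < 5.
The number of such monomials is 4 * 5 = 20

20


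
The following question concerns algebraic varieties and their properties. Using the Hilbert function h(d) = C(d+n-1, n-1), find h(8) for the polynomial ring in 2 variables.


The Hilbert function for the polynomial ring in 2 variables is:
h(d) = C(d+n-1, n-1)
h(8) = C(8+2-1, 2-1) = C(9, 1)
= 9! / (1! * 8!)
= 9

9


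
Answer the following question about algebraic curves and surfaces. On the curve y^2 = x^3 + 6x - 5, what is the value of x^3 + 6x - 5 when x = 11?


Compute x^3 + 6x - 5 at x = 11:
x^3 = 11^3 = 1331
6*x = 6*11 = 66
Sum: 1331 + 66 - 5 = 1392

1392


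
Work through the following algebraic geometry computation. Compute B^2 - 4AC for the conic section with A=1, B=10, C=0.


The discriminant of a conic Ax^2 + Bxy + Cy^2 + ... = 0 is B^2 - 4AC.
B^2 = 10^2 = 100
4AC = 4*1*0 = 0
Discriminant = 100 + 0 = 100

100


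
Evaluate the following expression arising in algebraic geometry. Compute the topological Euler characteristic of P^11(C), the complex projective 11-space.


The complex projective space P^11 has one cell in each even real dimension 0, 2, ..., 22.
The cohomology groups are H^{2k}(P^11) = Z for k = 0,...,11, and 0 otherwise.
Euler characteristic = sum of Betti numbers = 1 per even-dimensional cohomology group.
chi(P^11) = 11 + 1 = 12

12


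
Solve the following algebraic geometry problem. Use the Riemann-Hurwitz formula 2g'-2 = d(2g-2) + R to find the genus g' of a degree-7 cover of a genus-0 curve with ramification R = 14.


Riemann-Hurwitz formula: 2g' - 2 = d(2g - 2) + R
Given: d = 7, g = 0, R = 14
2g' - 2 = 7*(2*0 - 2) + 14
2g' - 2 = 7*(-2) + 14
2g' - 2 = -14 + 14 = 0
2g' = 2
g' = 1

1


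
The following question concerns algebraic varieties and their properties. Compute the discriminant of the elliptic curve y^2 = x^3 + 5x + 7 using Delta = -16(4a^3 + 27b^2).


Compute each component:
4a^3 = 4*5^3 = 4*125 = 500
27b^2 = 27*7^2 = 27*49 = 1323
4a^3 + 27b^2 = 500 + 1323 = 1823
Delta = -16*1823 = -29168

-29168


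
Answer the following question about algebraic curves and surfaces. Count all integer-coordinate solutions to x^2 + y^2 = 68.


Systematically check integer values of x where x^2 <= 68.
For each valid x, check if 68 - x^2 is a perfect square.
x=2: 68 - 4 = 64, sqrt = 8 (valid)
x=8: 68 - 64 = 4, sqrt = 2 (valid)
Total integer solutions found: 8

8


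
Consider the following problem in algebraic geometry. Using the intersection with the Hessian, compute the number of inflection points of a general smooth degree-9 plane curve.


For a general smooth plane curve C of degree d, the inflection points are
the intersection of C with its Hessian curve, which has degree 3(d-2).
By Bezout, the total intersection number is d * 3(d-2) = 9 * 21 = 189.
For a general curve every flex is ordinary, so each contributes
multiplicity 1 to C·Hess(C), and the number of distinct inflection
points is 3d(d-2).
Inflection points = 3*9*(9-2) = 3*9*7 = 189

189


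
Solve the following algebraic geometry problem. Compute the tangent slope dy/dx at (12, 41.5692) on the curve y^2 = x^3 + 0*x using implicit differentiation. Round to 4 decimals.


Using implicit differentiation of y^2 = x^3 + 0*x:
2y * dy/dx = 3x^2 + 0
dy/dx = (3x^2 + 0)/(2y)
Numerator: 3*12^2 + 0 = 432
Denominator: 2*41.5692 = 83.1384
dy/dx = 432/83.1384 = 5.1962

5.1962


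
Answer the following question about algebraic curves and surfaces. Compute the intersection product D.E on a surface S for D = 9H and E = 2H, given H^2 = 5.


Using bilinearity of the intersection pairing on a surface S:
(aH).(bH) = ab * (H.H)
We have H^2 = 5.
D.E = (9H).(2H) = 9*2*5
= 18*5
= 90

90


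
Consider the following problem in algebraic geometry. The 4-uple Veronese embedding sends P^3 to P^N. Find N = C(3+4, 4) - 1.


The Veronese embedding v_d: P^n -> P^N maps each point to all
degree-d monomials in n+1 homogeneous coordinates.
N = C(n+d, d) - 1
N = C(3+4, 4) - 1
N = C(7, 4) - 1
C(7, 4) = 35
N = 35 - 1 = 34

34


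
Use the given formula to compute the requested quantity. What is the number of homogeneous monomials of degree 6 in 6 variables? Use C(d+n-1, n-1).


The number of degree-6 monomials in 6 variables is C(d+n-1, n-1).
= C(6+6-1, 6-1) = C(11, 5)
= 462

462


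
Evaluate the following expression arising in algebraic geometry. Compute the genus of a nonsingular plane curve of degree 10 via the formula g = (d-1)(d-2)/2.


Using the genus formula for smooth plane curves:
g = (d-1)(d-2)/2
g = (10-1)(10-2)/2
g = 9*8/2
g = 72/2 = 36

36


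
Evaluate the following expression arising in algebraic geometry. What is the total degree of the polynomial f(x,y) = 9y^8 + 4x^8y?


Examine each term for its total degree (sum of exponents).
  Term '9y^8' has total degree 0+8 = 8.
  Term '4x^8y' has total degree 8+1 = 9.
The maximum total degree among all terms is 9.

9


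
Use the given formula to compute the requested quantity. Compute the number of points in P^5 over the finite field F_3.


P^5(F_3) has (q^(n+1) - 1)/(q - 1) points.
= 3^5 + 3^4 + 3^3 + 3^2 + 3^1 + 3^0
= 243 + 81 + 27 + 9 + 3 + 1
= 364

364


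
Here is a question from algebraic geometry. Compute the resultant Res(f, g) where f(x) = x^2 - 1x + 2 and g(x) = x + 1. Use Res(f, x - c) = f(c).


For Res(f, x - c), we evaluate f at x = c.
f(-1) = (-1)^2 - 1*(-1) + 2
= 1 + 1 + 2
= 2 + 2 = 4
Res(f, g) = 4

4


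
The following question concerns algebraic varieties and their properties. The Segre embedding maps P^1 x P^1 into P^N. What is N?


The Segre embedding maps P^m x P^n into P^N via
all products of coordinates from each factor.
N = (m+1)(n+1) - 1
N = (1+1)(1+1) - 1
N = 2*2 - 1
N = 4 - 1 = 3

3


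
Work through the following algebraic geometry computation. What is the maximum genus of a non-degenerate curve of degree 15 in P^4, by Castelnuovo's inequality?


Castelnuovo's bound: write d - 1 = m(r-1) + epsilon with 0 <= epsilon < r-1.
d - 1 = 15 - 1 = 14
r - 1 = 4 - 1 = 3
14 = 4*3 + 2, so m = 4, epsilon = 2
pi(d, r) = m(m-1)(r-1)/2 + m*epsilon
= 4*3*3/2 + 4*2
= 36/2 + 8
= 18 + 8 = 26

26


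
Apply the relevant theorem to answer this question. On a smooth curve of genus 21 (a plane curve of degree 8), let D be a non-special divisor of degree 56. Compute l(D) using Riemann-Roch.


First, compute the genus of a smooth plane curve of degree 8:
g = (d-1)(d-2)/2 = (8-1)(8-2)/2 = 21
For a non-special divisor D (i.e., h^1(D) = 0), Riemann-Roch gives:
l(D) = deg(D) - g + 1
Since deg(D) = 56 >= 2g - 1 = 41, D is non-special.
l(D) = 56 - 21 + 1 = 36

36


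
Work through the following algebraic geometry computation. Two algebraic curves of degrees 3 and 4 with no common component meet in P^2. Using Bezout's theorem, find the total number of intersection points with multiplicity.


Bezout's theorem states the intersection count equals the product of degrees.
Intersection count = 3 * 4 = 12

12


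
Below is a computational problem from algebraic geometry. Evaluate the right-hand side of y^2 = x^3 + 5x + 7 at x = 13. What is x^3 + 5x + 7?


Compute x^3 + 5x + 7 at x = 13:
x^3 = 13^3 = 2197
5*x = 5*13 = 65
Sum: 2197 + 65 + 7 = 2269

2269


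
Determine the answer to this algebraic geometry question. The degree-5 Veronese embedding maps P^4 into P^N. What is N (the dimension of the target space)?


The Veronese embedding v_d: P^n -> P^N maps each point to all
degree-d monomials in n+1 homogeneous coordinates.
N = C(n+d, d) - 1
N = C(4+5, 5) - 1
N = C(9, 5) - 1
C(9, 5) = 126
N = 126 - 1 = 125

125


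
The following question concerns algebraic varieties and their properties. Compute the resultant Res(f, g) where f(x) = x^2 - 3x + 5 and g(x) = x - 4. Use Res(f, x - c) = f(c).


For Res(f, x - c), we evaluate f at x = c.
f(4) = 4^2 - 3*4 + 5
= 16 - 12 + 5
= 4 + 5 = 9
Res(f, g) = 9

9


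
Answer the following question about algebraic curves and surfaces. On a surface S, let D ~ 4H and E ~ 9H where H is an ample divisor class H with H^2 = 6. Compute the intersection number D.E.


Using bilinearity of the intersection pairing on a surface S:
(aH).(bH) = ab * (H.H)
We have H^2 = 6.
D.E = (4H).(9H) = 4*9*6
= 36*6
= 216

216


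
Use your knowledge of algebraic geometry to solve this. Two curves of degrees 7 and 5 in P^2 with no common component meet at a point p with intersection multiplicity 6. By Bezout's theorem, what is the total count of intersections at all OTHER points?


By Bezout's theorem, the total intersection number is d1 * d2.
Total = 7 * 5 = 35
Intersection multiplicity at p = 6
Remaining intersections = 35 - 6 = 29

29


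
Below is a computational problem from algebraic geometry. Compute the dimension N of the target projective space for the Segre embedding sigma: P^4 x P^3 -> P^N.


The Segre embedding maps P^m x P^n into P^N via
all products of coordinates from each factor.
N = (m+1)(n+1) - 1
N = (4+1)(3+1) - 1
N = 5*4 - 1
N = 20 - 1 = 19

19


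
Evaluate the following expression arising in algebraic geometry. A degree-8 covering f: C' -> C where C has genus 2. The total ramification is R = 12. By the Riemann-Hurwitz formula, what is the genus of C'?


Riemann-Hurwitz formula: 2g' - 2 = d(2g - 2) + R
Given: d = 8, g = 2, R = 12
2g' - 2 = 8*(2*2 - 2) + 12
2g' - 2 = 8*2 + 12
2g' - 2 = 16 + 12 = 28
2g' = 30
g' = 15

15


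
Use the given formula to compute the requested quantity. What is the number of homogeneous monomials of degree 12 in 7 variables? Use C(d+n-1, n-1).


The number of degree-12 monomials in 7 variables is C(d+n-1, n-1).
= C(12+7-1, 7-1) = C(18, 6)
= 18564

18564


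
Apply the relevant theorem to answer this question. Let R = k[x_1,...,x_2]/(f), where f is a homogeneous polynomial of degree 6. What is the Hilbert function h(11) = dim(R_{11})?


For R = k[x_1,...,x_n]/(f) with f homogeneous of degree e:
The Hilbert series is (1 - t^e)/(1 - t)^n.
So h(d) = C(d+n-1, n-1) - C(d-e+n-1, n-1) for d >= e.
With n=2, e=6, d=11:
C(11+2-1, 2-1) = C(12, 1) = 12
C(11-6+2-1, 2-1) = C(6, 1) = 6
h(11) = 12 - 6 = 6

6


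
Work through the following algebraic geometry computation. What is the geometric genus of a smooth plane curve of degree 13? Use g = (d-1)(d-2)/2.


Using the genus formula for smooth plane curves:
g = (d-1)(d-2)/2
g = (13-1)(13-2)/2
g = 12*11/2
g = 132/2 = 66

66


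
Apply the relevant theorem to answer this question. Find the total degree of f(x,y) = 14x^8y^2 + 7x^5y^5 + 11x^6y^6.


Examine each term for its total degree (sum of exponents).
  Term '14x^8y^2' has total degree 8+2 = 10.
  Term '7x^5y^5' has total degree 5+5 = 10.
  Term '11x^6y^6' has total degree 6+6 = 12.
The maximum total degree among all terms is 12.

12


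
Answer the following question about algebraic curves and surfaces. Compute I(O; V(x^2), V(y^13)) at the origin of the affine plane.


The intersection multiplicity of V(x^a) and V(y^b) at the origin is:
I(O; V(x^2), V(y^13)) = dim_k(k[x,y]/(x^2, y^13))
A basis for k[x,y]/(x^2, y^13) is the set of monomials x^i * y^j
where 0 <= i < 2 and 0 <= j < 13.
The number of such monomials is 2 * 13 = 26

26


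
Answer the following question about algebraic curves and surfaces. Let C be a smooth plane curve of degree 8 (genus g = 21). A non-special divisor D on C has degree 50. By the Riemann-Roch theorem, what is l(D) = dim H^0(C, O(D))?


First, compute the genus of a smooth plane curve of degree 8:
g = (d-1)(d-2)/2 = (8-1)(8-2)/2 = 21
For a non-special divisor D (i.e., h^1(D) = 0), Riemann-Roch gives:
l(D) = deg(D) - g + 1
Since deg(D) = 50 >= 2g - 1 = 41, D is non-special.
l(D) = 50 - 21 + 1 = 30

30


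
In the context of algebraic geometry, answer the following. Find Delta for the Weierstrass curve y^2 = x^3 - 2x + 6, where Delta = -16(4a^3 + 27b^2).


Compute each component:
4a^3 = 4*(-2)^3 = 4*(-8) = -32
27b^2 = 27*6^2 = 27*36 = 972
4a^3 + 27b^2 = -32 + 972 = 940
Delta = -16*940 = -15040

-15040


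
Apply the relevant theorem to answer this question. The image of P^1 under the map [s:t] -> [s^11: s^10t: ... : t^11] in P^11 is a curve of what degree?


The rational normal curve in P^11 is the image of P^1 under the 11-uple Veronese.
A general hyperplane in P^11 pulls back to a degree-11 form on P^1, which has 11 zeros,
so the curve meets a general hyperplane in 11 points. Degree = 11.

11


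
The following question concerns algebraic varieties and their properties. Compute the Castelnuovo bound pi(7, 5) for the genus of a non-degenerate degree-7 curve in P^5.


Castelnuovo's bound: write d - 1 = m(r-1) + epsilon with 0 <= epsilon < r-1.
d - 1 = 7 - 1 = 6
r - 1 = 5 - 1 = 4
6 = 1*4 + 2, so m = 1, epsilon = 2
pi(d, r) = m(m-1)(r-1)/2 + m*epsilon
= 1*0*4/2 + 1*2
= 0/2 + 2
= 0 + 2 = 2

2


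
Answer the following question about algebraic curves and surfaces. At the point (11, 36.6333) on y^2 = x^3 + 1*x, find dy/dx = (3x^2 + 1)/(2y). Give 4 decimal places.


Using implicit differentiation of y^2 = x^3 + 1*x:
2y * dy/dx = 3x^2 + 1
dy/dx = (3x^2 + 1)/(2y)
Numerator: 3*11^2 + 1 = 364
Denominator: 2*36.6333 = 73.2666
dy/dx = 364/73.2666 = 4.9682

4.9682


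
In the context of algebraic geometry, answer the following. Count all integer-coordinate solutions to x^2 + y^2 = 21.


Systematically check integer values of x where x^2 <= 21.
For each valid x, check if 21 - x^2 is a perfect square.
Total integer solutions found: 0

0


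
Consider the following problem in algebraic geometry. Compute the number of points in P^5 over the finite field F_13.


P^5(F_13) has (q^(n+1) - 1)/(q - 1) points.
= 13^5 + 13^4 + 13^3 + 13^2 + 13^1 + 13^0
= 371293 + 28561 + 2197 + 169 + 13 + 1
= 402234

402234


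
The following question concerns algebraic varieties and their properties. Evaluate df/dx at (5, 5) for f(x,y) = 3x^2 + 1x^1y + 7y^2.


df/dx = 2*3*x^1 + 1*1*x^0*y
At (5,5): 2*3*5^1 + 1*1*5^0*5
= 30 + 5
= 35

35


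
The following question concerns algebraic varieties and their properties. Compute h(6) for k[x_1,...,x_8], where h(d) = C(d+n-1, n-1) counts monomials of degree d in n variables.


The Hilbert function for the polynomial ring in 8 variables is:
h(d) = C(d+n-1, n-1)
h(6) = C(6+8-1, 8-1) = C(13, 7)
= 13! / (7! * 6!)
= 1716

1716


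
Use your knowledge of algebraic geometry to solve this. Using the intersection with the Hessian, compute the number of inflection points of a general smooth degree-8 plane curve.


For a general smooth plane curve C of degree d, the inflection points are
the intersection of C with its Hessian curve, which has degree 3(d-2).
By Bezout, the total intersection number is d * 3(d-2) = 8 * 18 = 144.
For a general curve every flex is ordinary, so each contributes
multiplicity 1 to C·Hess(C), and the number of distinct inflection
points is 3d(d-2).
Inflection points = 3*8*(8-2) = 3*8*6 = 144

144


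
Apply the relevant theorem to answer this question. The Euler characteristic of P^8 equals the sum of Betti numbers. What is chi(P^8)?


The complex projective space P^8 has one cell in each even real dimension 0, 2, ..., 16.
The cohomology groups are H^{2k}(P^8) = Z for k = 0,...,8, and 0 otherwise.
Euler characteristic = sum of Betti numbers = 1 per even-dimensional cohomology group.
chi(P^8) = 8 + 1 = 9

9


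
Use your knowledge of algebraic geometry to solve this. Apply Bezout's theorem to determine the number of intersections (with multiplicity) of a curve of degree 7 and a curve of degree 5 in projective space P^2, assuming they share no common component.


Bezout's theorem states the intersection count equals the product of degrees.
Intersection count = 7 * 5 = 35

35


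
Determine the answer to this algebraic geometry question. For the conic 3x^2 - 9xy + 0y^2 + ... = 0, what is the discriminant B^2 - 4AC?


The discriminant of a conic Ax^2 + Bxy + Cy^2 + ... = 0 is B^2 - 4AC.
B^2 = (-9)^2 = 81
4AC = 4*3*0 = 0
Discriminant = 81 + 0 = 81

81


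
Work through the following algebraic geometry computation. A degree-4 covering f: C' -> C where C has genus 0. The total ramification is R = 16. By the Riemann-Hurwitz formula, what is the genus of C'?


Riemann-Hurwitz formula: 2g' - 2 = d(2g - 2) + R
Given: d = 4, g = 0, R = 16
2g' - 2 = 4*(2*0 - 2) + 16
2g' - 2 = 4*(-2) + 16
2g' - 2 = -8 + 16 = 8
2g' = 10
g' = 5

5


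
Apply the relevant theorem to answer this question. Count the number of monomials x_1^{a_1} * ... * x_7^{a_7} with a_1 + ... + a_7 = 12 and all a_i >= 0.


The number of degree-12 monomials in 7 variables is C(d+n-1, n-1).
= C(12+7-1, 7-1) = C(18, 6)
= 18564

18564


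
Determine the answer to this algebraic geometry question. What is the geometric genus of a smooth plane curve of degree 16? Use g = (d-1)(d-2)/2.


Using the genus formula for smooth plane curves:
g = (d-1)(d-2)/2
g = (16-1)(16-2)/2
g = 15*14/2
g = 210/2 = 105

105


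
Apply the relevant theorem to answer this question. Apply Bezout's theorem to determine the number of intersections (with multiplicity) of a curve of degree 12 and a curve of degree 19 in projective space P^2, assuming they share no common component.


Bezout's theorem states the intersection count equals the product of degrees.
Intersection count = 12 * 19 = 228

228


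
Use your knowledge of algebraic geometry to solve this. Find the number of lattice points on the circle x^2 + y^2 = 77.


Systematically check integer values of x where x^2 <= 77.
For each valid x, check if 77 - x^2 is a perfect square.
Total integer solutions found: 0

0


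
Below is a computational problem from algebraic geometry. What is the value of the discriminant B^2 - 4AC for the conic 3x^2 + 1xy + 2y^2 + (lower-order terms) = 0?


The discriminant of a conic Ax^2 + Bxy + Cy^2 + ... = 0 is B^2 - 4AC.
B^2 = 1^2 = 1
4AC = 4*3*2 = 24
Discriminant = 1 - 24 = -23

-23


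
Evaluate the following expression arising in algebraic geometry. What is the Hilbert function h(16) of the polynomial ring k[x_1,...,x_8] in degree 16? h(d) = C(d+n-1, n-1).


The Hilbert function for the polynomial ring in 8 variables is:
h(d) = C(d+n-1, n-1)
h(16) = C(16+8-1, 8-1) = C(23, 7)
= 23! / (7! * 16!)
= 245157

245157


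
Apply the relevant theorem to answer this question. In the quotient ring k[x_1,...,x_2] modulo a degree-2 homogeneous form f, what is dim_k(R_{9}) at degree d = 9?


For R = k[x_1,...,x_n]/(f) with f homogeneous of degree e:
The Hilbert series is (1 - t^e)/(1 - t)^n.
So h(d) = C(d+n-1, n-1) - C(d-e+n-1, n-1) for d >= e.
With n=2, e=2, d=9:
C(9+2-1, 2-1) = C(10, 1) = 10
C(9-2+2-1, 2-1) = C(8, 1) = 8
h(9) = 10 - 8 = 2

2


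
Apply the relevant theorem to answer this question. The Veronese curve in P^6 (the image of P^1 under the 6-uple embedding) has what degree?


The rational normal curve in P^6 is the image of P^1 under the 6-uple Veronese.
A general hyperplane in P^6 pulls back to a degree-6 form on P^1, which has 6 zeros,
so the curve meets a general hyperplane in 6 points. Degree = 6.

6


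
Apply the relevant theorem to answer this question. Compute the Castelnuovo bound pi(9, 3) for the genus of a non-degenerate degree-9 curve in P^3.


Castelnuovo's bound: write d - 1 = m(r-1) + epsilon with 0 <= epsilon < r-1.
d - 1 = 9 - 1 = 8
r - 1 = 3 - 1 = 2
8 = 4*2 + 0, so m = 4, epsilon = 0
pi(d, r) = m(m-1)(r-1)/2 + m*epsilon
= 4*3*2/2 + 4*0
= 24/2 + 0
= 12 + 0 = 12

12


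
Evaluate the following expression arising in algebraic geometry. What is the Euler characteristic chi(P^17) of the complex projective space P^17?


The complex projective space P^17 has one cell in each even real dimension 0, 2, ..., 34.
The cohomology groups are H^{2k}(P^17) = Z for k = 0,...,17, and 0 otherwise.
Euler characteristic = sum of Betti numbers = 1 per even-dimensional cohomology group.
chi(P^17) = 17 + 1 = 18

18


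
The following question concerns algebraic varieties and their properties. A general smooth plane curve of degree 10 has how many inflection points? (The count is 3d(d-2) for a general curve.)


For a general smooth plane curve C of degree d, the inflection points are
the intersection of C with its Hessian curve, which has degree 3(d-2).
By Bezout, the total intersection number is d * 3(d-2) = 10 * 24 = 240.
For a general curve every flex is ordinary, so each contributes
multiplicity 1 to C·Hess(C), and the number of distinct inflection
points is 3d(d-2).
Inflection points = 3*10*(10-2) = 3*10*8 = 240

240


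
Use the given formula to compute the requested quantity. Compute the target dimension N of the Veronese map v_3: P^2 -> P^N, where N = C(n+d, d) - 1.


The Veronese embedding v_d: P^n -> P^N maps each point to all
degree-d monomials in n+1 homogeneous coordinates.
N = C(n+d, d) - 1
N = C(2+3, 3) - 1
N = C(5, 3) - 1
C(5, 3) = 10
N = 10 - 1 = 9

9


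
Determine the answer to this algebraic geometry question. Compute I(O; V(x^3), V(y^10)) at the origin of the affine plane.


The intersection multiplicity of V(x^a) and V(y^b) at the origin is:
I(O; V(x^3), V(y^10)) = dim_k(k[x,y]/(x^3, y^10))
A basis for k[x,y]/(x^3, y^10) is the set of monomials x^i * y^j
where 0 <= i < 3 and 0 <= j < 10.
The number of such monomials is 3 * 10 = 30

30


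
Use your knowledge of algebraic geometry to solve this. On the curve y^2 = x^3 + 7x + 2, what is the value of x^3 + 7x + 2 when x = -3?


Compute x^3 + 7x + 2 at x = -3:
x^3 = (-3)^3 = -27
7*x = 7*(-3) = -21
Sum: -27 - 21 + 2 = -46

-46


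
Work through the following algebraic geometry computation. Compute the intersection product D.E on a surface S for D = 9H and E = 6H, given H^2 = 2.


Using bilinearity of the intersection pairing on a surface S:
(aH).(bH) = ab * (H.H)
We have H^2 = 2.
D.E = (9H).(6H) = 9*6*2
= 54*2
= 108

108


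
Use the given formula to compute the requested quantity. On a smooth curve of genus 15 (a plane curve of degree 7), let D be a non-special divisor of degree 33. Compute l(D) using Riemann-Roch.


First, compute the genus of a smooth plane curve of degree 7:
g = (d-1)(d-2)/2 = (7-1)(7-2)/2 = 15
For a non-special divisor D (i.e., h^1(D) = 0), Riemann-Roch gives:
l(D) = deg(D) - g + 1
Since deg(D) = 33 >= 2g - 1 = 29, D is non-special.
l(D) = 33 - 15 + 1 = 19

19


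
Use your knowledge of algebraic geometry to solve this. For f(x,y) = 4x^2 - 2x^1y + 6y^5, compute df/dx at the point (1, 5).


df/dx = 2*4*x^1 + 1*(-2)*x^0*y
At (1,5): 2*4*1^1 + 1*(-2)*1^0*5
= 8 - 10
= -2

-2


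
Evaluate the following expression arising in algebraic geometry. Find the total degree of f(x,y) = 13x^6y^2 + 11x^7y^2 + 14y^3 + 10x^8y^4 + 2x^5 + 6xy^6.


Examine each term for its total degree (sum of exponents).
  Term '13x^6y^2' has total degree 6+2 = 8.
  Term '11x^7y^2' has total degree 7+2 = 9.
  Term '14y^3' has total degree 0+3 = 3.
  Term '10x^8y^4' has total degree 8+4 = 12.
  Term '2x^5' has total degree 5+0 = 5.
  Term '6xy^6' has total degree 1+6 = 7.
The maximum total degree among all terms is 12.

12


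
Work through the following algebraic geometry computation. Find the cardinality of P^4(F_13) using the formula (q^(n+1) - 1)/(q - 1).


P^4(F_13) has (q^(n+1) - 1)/(q - 1) points.
= 13^4 + 13^3 + 13^2 + 13^1 + 13^0
= 28561 + 2197 + 169 + 13 + 1
= 30941

30941


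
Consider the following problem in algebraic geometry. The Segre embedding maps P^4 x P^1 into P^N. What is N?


The Segre embedding maps P^m x P^n into P^N via
all products of coordinates from each factor.
N = (m+1)(n+1) - 1
N = (4+1)(1+1) - 1
N = 5*2 - 1
N = 10 - 1 = 9

9


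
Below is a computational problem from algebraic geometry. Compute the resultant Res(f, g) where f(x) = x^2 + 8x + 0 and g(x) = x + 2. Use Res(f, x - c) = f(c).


For Res(f, x - c), we evaluate f at x = c.
f(-2) = (-2)^2 + 8*(-2) + 0
= 4 - 16 + 0
= -12 + 0 = -12
Res(f, g) = -12

-12


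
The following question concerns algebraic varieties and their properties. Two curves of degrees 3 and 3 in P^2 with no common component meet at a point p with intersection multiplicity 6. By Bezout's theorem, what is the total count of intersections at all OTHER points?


By Bezout's theorem, the total intersection number is d1 * d2.
Total = 3 * 3 = 9
Intersection multiplicity at p = 6
Remaining intersections = 9 - 6 = 3

3


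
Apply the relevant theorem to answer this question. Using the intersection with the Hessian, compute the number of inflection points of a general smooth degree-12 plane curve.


For a general smooth plane curve C of degree d, the inflection points are
the intersection of C with its Hessian curve, which has degree 3(d-2).
By Bezout, the total intersection number is d * 3(d-2) = 12 * 30 = 360.
For a general curve every flex is ordinary, so each contributes
multiplicity 1 to C·Hess(C), and the number of distinct inflection
points is 3d(d-2).
Inflection points = 3*12*(12-2) = 3*12*10 = 360

360


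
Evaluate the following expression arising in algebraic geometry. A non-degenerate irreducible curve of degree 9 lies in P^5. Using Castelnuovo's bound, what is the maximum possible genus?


Castelnuovo's bound: write d - 1 = m(r-1) + epsilon with 0 <= epsilon < r-1.
d - 1 = 9 - 1 = 8
r - 1 = 5 - 1 = 4
8 = 2*4 + 0, so m = 2, epsilon = 0
pi(d, r) = m(m-1)(r-1)/2 + m*epsilon
= 2*1*4/2 + 2*0
= 8/2 + 0
= 4 + 0 = 4

4


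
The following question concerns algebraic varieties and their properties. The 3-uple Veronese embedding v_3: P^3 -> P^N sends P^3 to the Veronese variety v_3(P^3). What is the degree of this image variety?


The Veronese variety v_3(P^3) has degree d^r.
d^r = 3^3 = 27

27


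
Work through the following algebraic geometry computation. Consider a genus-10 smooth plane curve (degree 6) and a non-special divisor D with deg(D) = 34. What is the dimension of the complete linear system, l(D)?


First, compute the genus of a smooth plane curve of degree 6:
g = (d-1)(d-2)/2 = (6-1)(6-2)/2 = 10
For a non-special divisor D (i.e., h^1(D) = 0), Riemann-Roch gives:
l(D) = deg(D) - g + 1
Since deg(D) = 34 >= 2g - 1 = 19, D is non-special.
l(D) = 34 - 10 + 1 = 25

25


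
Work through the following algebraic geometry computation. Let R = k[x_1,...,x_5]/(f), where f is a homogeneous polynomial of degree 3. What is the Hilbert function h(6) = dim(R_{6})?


For R = k[x_1,...,x_n]/(f) with f homogeneous of degree e:
The Hilbert series is (1 - t^e)/(1 - t)^n.
So h(d) = C(d+n-1, n-1) - C(d-e+n-1, n-1) for d >= e.
With n=5, e=3, d=6:
C(6+5-1, 5-1) = C(10, 4) = 210
C(6-3+5-1, 5-1) = C(7, 4) = 35
h(6) = 210 - 35 = 175

175


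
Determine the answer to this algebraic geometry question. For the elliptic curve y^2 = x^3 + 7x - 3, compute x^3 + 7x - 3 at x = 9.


Compute x^3 + 7x - 3 at x = 9:
x^3 = 9^3 = 729
7*x = 7*9 = 63
Sum: 729 + 63 - 3 = 789

789


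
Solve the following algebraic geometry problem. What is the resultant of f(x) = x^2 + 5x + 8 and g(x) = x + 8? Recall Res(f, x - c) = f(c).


For Res(f, x - c), we evaluate f at x = c.
f(-8) = (-8)^2 + 5*(-8) + 8
= 64 - 40 + 8
= 24 + 8 = 32
Res(f, g) = 32

32


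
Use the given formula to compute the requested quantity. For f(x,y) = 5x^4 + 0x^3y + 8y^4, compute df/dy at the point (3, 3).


df/dy = 0*x^3 + 4*8*y^3
At (3,3): 0*3^3 + 4*8*3^3
= 0 + 864
= 864

864


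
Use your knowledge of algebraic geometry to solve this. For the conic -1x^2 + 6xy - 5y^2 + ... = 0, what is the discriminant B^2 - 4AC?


The discriminant of a conic Ax^2 + Bxy + Cy^2 + ... = 0 is B^2 - 4AC.
B^2 = 6^2 = 36
4AC = 4*(-1)*(-5) = 20
Discriminant = 36 - 20 = 16

16


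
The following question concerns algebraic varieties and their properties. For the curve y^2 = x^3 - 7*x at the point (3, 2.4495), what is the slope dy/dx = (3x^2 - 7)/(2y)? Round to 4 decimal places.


Using implicit differentiation of y^2 = x^3 - 7*x:
2y * dy/dx = 3x^2 - 7
dy/dx = (3x^2 - 7)/(2y)
Numerator: 3*3^2 - 7 = 20
Denominator: 2*2.4495 = 4.899
dy/dx = 20/4.899 = 4.0825

4.0825


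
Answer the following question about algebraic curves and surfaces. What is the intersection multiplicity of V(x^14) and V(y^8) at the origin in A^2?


The intersection multiplicity of V(x^a) and V(y^b) at the origin is:
I(O; V(x^14), V(y^8)) = dim_k(k[x,y]/(x^14, y^8))
A basis for k[x,y]/(x^14, y^8) is the set of monomials x^i * y^j
where 0 <= i < 14 and 0 <= j < 8.
The number of such monomials is 14 * 8 = 112

112
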